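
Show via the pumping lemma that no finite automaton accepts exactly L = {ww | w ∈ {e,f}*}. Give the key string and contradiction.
Assume L is regular with pumping length p. Idea: pumping the leading e-block breaks the equality of the two halves.
Choose s = e^p f e^p f ∈ L (with w = e^p f). |s| = 2p+2 ≥ p. By the pumping lemma, s = xyz with |xy| ≤ p, |y| > 0, so y = e^k with k ≥ 1, in the first e-block. Then xy²z = e^(p+k) f e^p f, of length 2p+2+k. If k is odd this length is odd, so it cannot be of the form ww. If k is even, each half has length p+1+k/2 ≤ p+k, so the first half lies entirely inside the leading e-block and contains no f, while the second half ends in f; the halves differ. Either way xy²z ∉ L.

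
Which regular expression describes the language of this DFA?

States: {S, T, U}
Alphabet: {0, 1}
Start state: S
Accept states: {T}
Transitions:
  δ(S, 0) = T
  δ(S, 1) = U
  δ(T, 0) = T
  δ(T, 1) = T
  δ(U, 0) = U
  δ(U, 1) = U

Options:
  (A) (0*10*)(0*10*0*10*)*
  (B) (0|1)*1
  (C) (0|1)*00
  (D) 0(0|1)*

Check each option against the DFA on short strings; one disagreement eliminates an option:
  (A) (0*10*)(0*10*0*10*)*: on '0' the DFA goes S → T and accepts (T ∈ Accept), but the regex does not match it → eliminate
  (B) (0|1)*1: on '0' the DFA goes S → T and accepts (T ∈ Accept), but the regex does not match it → eliminate
  (C) (0|1)*00: on '0' the DFA goes S → T and accepts (T ∈ Accept), but the regex does not match it → eliminate
  (D) 0(0|1)*: agrees with the DFA on every string of length ≤ 6
Only (D) is consistent with the DFA.
(D) 0(0|1)*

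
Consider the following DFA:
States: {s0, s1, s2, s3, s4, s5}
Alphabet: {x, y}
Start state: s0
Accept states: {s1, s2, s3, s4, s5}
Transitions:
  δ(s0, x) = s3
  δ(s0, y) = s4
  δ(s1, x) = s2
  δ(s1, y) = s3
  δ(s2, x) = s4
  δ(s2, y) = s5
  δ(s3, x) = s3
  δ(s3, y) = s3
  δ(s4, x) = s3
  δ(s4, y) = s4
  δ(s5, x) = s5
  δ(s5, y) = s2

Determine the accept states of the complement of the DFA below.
Complement accept states = All states \ Original accept states
= {s0, s1, s2, s3, s4, s5} \ {s1, s2, s3, s4, s5}
{s0}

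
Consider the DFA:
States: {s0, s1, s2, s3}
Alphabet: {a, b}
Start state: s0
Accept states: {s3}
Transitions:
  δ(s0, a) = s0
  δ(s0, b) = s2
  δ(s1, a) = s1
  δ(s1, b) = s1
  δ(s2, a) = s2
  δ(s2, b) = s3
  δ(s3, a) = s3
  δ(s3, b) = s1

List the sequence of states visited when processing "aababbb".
read 'a': s0 → s0
  read 'a': s0 → s0
  read 'b': s0 → s2
  read 'a': s2 → s2
  read 'b': s2 → s3
  read 'b': s3 → s1
  read 'b': s1 → s1
s0 -> s0 -> s0 -> s2 -> s2 -> s3 -> s1 -> s1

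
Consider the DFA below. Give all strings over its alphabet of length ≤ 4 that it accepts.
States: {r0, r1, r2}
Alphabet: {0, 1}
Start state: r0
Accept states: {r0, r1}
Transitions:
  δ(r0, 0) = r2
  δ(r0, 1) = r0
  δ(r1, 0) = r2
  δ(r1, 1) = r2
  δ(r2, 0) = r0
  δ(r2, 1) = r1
ε, 1, 00, 01, 11, 001, 100, 101, 111, 0000, 0001, 0011, 0100, 0101, 0110, 0111, 1001, 1100, 1101, 1111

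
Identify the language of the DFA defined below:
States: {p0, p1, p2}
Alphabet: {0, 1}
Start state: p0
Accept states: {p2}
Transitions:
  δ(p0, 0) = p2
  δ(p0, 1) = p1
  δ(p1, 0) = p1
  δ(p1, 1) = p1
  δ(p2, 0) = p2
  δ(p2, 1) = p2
Testing a few strings:
  '010' → accept
  '10' → reject
  '001' → accept
  '1' → reject
State roles: p0=no input read; p1=started with 1 (dead); p2=started with 0
All binary strings starting with 0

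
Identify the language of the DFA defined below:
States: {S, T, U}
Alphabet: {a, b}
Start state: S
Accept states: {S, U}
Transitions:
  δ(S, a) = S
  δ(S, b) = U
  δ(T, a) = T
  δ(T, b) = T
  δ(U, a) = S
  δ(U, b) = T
Testing a few strings:
  'bb' → reject
  'bbab' → reject
  'aaaa' → accept
  'bbbb' → reject
State roles: S=last symbol not b (ok); T=saw bb (dead); U=last symbol b (ok)
All strings over {a,b} with no two consecutive b's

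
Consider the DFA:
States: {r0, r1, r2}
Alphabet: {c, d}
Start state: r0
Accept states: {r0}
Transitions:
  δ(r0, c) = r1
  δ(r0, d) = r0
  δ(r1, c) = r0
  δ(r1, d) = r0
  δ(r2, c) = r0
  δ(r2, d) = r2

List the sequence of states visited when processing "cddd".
read 'c': r0 → r1
  read 'd': r1 → r0
  read 'd': r0 → r0
  read 'd': r0 → r0
r0 -> r1 -> r0 -> r0 -> r0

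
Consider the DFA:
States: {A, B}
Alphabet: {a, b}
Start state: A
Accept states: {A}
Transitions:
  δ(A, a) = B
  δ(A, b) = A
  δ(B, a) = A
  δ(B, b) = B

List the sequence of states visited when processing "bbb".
read 'b': A → A
  read 'b': A → A
  read 'b': A → A
A -> A -> A -> A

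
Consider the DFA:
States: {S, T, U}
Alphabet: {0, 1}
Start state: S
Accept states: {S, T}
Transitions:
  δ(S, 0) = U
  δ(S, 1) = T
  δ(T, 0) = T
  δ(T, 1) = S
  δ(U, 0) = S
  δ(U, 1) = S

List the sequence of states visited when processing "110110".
read '1': S → T
  read '1': T → S
  read '0': S → U
  read '1': U → S
  read '1': S → T
  read '0': T → T
S -> T -> S -> U -> S -> T -> T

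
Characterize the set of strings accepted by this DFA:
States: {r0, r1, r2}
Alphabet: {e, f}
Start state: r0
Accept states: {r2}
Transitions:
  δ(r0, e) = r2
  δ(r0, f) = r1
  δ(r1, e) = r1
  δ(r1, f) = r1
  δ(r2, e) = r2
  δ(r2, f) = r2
Testing a few strings:
  'e' → accept
  'fe' → reject
  'ee' → accept
  'eef' → accept
State roles: r0=no input read; r1=started with f (dead); r2=started with e
All strings over {e,f} starting with e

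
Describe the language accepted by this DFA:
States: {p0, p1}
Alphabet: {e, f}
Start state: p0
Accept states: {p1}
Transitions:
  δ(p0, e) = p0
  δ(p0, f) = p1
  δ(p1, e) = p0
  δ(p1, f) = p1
Testing a few strings:
  'ee' → reject
  'fef' → accept
  'fe' → reject
  'eff' → accept
State roles: p0=last symbol not f; p1=last symbol is f
All strings over {e,f} ending with f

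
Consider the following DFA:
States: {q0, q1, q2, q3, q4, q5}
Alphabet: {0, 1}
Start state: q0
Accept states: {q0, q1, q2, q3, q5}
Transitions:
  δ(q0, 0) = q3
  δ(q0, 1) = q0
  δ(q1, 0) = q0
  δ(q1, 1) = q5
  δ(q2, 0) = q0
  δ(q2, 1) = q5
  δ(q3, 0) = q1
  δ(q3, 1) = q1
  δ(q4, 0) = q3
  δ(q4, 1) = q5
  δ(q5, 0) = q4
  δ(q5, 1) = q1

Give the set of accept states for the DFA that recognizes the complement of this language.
Complement accept states = All states \ Original accept states
= {q0, q1, q2, q3, q4, q5} \ {q0, q1, q2, q3, q5}
{q4}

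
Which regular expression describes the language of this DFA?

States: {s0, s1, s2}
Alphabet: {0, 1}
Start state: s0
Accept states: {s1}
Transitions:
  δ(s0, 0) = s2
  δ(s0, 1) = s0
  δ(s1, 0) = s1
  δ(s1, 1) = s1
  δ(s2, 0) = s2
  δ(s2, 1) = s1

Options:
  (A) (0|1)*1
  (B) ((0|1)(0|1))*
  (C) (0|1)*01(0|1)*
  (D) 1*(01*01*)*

Check each option against the DFA on short strings; one disagreement eliminates an option:
  (A) (0|1)*1: on '1' the DFA goes s0 → s0 and rejects (s0 ∉ Accept), but the regex matches it → eliminate
  (B) ((0|1)(0|1))*: on ε the DFA stays in s0 and rejects (s0 ∉ Accept), but the regex matches it → eliminate
  (C) (0|1)*01(0|1)*: agrees with the DFA on every string of length ≤ 6
  (D) 1*(01*01*)*: on ε the DFA stays in s0 and rejects (s0 ∉ Accept), but the regex matches it → eliminate
Only (C) is consistent with the DFA.
(C) (0|1)*01(0|1)*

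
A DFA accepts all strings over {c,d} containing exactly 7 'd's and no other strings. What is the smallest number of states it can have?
By Myhill–Nerode, count the distinguishable equivalence classes: 9 classes — having seen 0, 1, …, 7, or >7 copies of 'd'; the count-7 class is the only accepting one and >7 is dead.
9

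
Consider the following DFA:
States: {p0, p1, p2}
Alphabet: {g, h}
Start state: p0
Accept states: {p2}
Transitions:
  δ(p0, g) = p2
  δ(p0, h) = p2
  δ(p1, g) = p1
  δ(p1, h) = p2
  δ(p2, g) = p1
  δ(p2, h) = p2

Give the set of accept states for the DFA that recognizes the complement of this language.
Complement accept states = All states \ Original accept states
= {p0, p1, p2} \ {p2}
{p0, p1}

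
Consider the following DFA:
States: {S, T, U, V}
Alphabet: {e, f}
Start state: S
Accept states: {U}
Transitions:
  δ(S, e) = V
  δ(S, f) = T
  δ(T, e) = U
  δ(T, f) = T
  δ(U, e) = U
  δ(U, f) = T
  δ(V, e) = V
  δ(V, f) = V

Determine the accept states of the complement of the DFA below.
Complement accept states = All states \ Original accept states
= {S, T, U, V} \ {U}
{S, T, V}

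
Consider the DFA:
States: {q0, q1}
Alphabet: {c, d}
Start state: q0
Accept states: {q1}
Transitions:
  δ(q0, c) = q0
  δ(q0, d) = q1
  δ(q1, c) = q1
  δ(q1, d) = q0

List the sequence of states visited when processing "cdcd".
read 'c': q0 → q0
  read 'd': q0 → q1
  read 'c': q1 → q1
  read 'd': q1 → q0
q0 -> q0 -> q1 -> q1 -> q0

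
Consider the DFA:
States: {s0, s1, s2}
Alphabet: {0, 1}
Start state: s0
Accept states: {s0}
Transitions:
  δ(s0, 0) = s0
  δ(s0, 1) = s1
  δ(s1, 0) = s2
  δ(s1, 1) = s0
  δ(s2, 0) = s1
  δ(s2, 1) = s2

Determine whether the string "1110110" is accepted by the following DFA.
Processing string "1110110":
  s0 --1--> s1
  s1 --1--> s0
  s0 --1--> s1
  s1 --0--> s2
  s2 --1--> s2
  s2 --1--> s2
  s2 --0--> s1
Final state: s1
Accept states: {s0}
No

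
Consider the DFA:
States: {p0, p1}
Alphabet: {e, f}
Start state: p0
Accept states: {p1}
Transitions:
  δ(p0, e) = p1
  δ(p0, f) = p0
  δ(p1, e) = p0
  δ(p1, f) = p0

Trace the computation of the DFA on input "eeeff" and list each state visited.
read 'e': p0 → p1
  read 'e': p1 → p0
  read 'e': p0 → p1
  read 'f': p1 → p0
  read 'f': p0 → p0
p0 -> p1 -> p0 -> p1 -> p0 -> p0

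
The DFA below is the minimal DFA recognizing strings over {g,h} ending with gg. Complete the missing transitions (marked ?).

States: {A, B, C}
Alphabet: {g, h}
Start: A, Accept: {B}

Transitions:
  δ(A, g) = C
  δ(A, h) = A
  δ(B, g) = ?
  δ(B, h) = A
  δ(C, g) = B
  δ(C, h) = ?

From the language and accept set, identify what each state tracks — A: last symbol not g; B: two trailing g's; C: one trailing g.
Each missing δ(q, a) is the state matching the new tracked value after reading a.
δ(B, g) = B; δ(C, h) = A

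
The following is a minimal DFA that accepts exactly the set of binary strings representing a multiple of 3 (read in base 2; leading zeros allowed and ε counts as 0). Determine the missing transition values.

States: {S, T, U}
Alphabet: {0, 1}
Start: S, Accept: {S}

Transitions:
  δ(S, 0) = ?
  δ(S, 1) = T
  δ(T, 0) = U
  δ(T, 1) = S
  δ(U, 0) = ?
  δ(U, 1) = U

From the language and accept set, identify what each state tracks — S: value ≡ 0 (mod 3); T: value ≡ 1 (mod 3); U: value ≡ 2 (mod 3).
Each missing δ(q, a) is the state matching the new tracked value after reading a.
δ(S, 0) = S; δ(U, 0) = T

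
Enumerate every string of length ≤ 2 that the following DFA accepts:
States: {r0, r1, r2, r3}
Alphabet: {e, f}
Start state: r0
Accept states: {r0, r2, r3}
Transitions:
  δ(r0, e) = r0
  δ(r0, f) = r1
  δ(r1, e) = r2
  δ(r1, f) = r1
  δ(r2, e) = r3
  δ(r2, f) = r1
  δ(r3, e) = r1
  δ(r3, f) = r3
ε, e, ee, fe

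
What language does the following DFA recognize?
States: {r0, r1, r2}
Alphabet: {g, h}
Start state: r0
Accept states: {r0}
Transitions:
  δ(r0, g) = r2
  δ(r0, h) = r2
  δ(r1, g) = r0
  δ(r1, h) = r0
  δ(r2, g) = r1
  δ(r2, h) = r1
Testing a few strings:
  'gg' → reject
  'h' → reject
  'ghgg' → reject
  'hghg' → reject
State roles: r0=length ≡ 0 (mod 3); r1=length ≡ 2 (mod 3); r2=length ≡ 1 (mod 3)
All strings over {g,h} whose length is a multiple of 3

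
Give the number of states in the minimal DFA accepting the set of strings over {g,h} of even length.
By Myhill–Nerode, count the distinguishable equivalence classes: two classes — parity of the length.
2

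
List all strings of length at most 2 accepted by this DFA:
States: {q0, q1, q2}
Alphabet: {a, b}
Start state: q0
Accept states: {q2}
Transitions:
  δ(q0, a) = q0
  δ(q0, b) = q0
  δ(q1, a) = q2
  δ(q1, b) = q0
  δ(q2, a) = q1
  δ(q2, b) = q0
None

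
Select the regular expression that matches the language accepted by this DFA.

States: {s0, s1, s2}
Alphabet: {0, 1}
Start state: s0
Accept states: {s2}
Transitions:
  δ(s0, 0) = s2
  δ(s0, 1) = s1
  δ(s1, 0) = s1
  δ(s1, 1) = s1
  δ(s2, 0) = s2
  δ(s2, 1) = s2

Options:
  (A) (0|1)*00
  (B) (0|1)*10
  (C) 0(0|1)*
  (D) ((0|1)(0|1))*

Check each option against the DFA on short strings; one disagreement eliminates an option:
  (A) (0|1)*00: on '0' the DFA goes s0 → s2 and accepts (s2 ∈ Accept), but the regex does not match it → eliminate
  (B) (0|1)*10: on '0' the DFA goes s0 → s2 and accepts (s2 ∈ Accept), but the regex does not match it → eliminate
  (C) 0(0|1)*: agrees with the DFA on every string of length ≤ 6
  (D) ((0|1)(0|1))*: on ε the DFA stays in s0 and rejects (s0 ∉ Accept), but the regex matches it → eliminate
Only (C) is consistent with the DFA.
(C) 0(0|1)*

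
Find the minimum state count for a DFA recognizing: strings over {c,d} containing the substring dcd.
By Myhill–Nerode, count the distinguishable equivalence classes: 4 classes — one per longest suffix of the input that is a prefix of 'dcd' (lengths 0 through 2), plus an absorbing 'already seen dcd' class.
4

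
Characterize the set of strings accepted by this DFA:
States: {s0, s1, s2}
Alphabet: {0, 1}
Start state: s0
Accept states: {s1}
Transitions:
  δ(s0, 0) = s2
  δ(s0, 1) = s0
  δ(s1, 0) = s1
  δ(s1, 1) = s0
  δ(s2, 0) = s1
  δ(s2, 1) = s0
Testing a few strings:
  '1101' → reject
  '1' → reject
  '11' → reject
  '0100' → accept
State roles: s0=last symbol not 0; s1=two trailing 0's; s2=one trailing 0
All binary strings ending with 00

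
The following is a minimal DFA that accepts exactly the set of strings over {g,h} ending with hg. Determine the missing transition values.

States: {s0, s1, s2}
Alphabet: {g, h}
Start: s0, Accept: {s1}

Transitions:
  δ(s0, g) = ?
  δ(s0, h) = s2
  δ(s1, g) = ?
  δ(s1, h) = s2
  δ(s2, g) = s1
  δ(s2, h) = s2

From the language and accept set, identify what each state tracks — s0: no suffix match; s1: suffix is hg; s2: one trailing h.
Each missing δ(q, a) is the state matching the new tracked value after reading a.
δ(s0, g) = s0; δ(s1, g) = s0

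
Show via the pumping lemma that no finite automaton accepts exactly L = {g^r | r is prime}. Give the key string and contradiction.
Assume L is regular with pumping length p. Idea: pumping by a suitable count produces a composite length.
Let q be a prime with q ≥ p and choose s = g^q ∈ L. By the pumping lemma, s = xyz with |xy| ≤ p, |y| = k ≥ 1. Take i = q+1: |xy^(q+1)z| = q + q·k = q(1+k). Since q ≥ 2 and 1+k ≥ 2, q(1+k) is composite, so xy^(q+1)z ∉ L.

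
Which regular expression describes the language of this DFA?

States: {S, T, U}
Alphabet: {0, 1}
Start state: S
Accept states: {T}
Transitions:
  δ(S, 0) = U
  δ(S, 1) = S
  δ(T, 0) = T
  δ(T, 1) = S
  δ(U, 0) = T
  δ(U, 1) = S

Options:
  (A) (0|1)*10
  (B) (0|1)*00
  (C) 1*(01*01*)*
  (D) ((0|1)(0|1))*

Check each option against the DFA on short strings; one disagreement eliminates an option:
  (A) (0|1)*10: on '00' the DFA goes S → U → T and accepts (T ∈ Accept), but the regex does not match it → eliminate
  (B) (0|1)*00: agrees with the DFA on every string of length ≤ 6
  (C) 1*(01*01*)*: on ε the DFA stays in S and rejects (S ∉ Accept), but the regex matches it → eliminate
  (D) ((0|1)(0|1))*: on ε the DFA stays in S and rejects (S ∉ Accept), but the regex matches it → eliminate
Only (B) is consistent with the DFA.
(B) (0|1)*00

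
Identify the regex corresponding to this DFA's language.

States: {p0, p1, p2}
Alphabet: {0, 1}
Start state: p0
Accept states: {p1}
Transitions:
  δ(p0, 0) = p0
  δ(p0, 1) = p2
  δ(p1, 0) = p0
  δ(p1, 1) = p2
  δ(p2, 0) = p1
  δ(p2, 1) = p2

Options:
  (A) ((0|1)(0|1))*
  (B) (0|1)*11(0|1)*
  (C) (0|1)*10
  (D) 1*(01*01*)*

Check each option against the DFA on short strings; one disagreement eliminates an option:
  (A) ((0|1)(0|1))*: on ε the DFA stays in p0 and rejects (p0 ∉ Accept), but the regex matches it → eliminate
  (B) (0|1)*11(0|1)*: on '10' the DFA goes p0 → p2 → p1 and accepts (p1 ∈ Accept), but the regex does not match it → eliminate
  (C) (0|1)*10: agrees with the DFA on every string of length ≤ 6
  (D) 1*(01*01*)*: on ε the DFA stays in p0 and rejects (p0 ∉ Accept), but the regex matches it → eliminate
Only (C) is consistent with the DFA.
(C) (0|1)*10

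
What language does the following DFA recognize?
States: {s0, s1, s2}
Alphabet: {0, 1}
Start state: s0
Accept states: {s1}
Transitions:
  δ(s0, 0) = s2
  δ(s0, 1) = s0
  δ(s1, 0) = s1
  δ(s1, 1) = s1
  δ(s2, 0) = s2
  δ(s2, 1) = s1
Testing a few strings:
  '0011' → accept
  '1101' → accept
  '0110' → accept
  '00' → reject
State roles: s0=no 0 seen yet; s1=substring 01 seen; s2=seen a 0, waiting for 1
All binary strings containing the substring 01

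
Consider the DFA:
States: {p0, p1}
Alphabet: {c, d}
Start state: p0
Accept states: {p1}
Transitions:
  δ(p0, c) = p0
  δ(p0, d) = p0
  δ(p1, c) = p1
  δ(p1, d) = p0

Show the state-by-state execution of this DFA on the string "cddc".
read 'c': p0 → p0
  read 'd': p0 → p0
  read 'd': p0 → p0
  read 'c': p0 → p0
p0 -> p0 -> p0 -> p0 -> p0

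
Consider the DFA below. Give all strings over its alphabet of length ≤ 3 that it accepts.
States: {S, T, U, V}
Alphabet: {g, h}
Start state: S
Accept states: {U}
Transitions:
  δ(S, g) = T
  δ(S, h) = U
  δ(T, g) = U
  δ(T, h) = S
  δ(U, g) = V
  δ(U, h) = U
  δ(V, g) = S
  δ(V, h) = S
h, gg, hh, ggh, ghh, hhh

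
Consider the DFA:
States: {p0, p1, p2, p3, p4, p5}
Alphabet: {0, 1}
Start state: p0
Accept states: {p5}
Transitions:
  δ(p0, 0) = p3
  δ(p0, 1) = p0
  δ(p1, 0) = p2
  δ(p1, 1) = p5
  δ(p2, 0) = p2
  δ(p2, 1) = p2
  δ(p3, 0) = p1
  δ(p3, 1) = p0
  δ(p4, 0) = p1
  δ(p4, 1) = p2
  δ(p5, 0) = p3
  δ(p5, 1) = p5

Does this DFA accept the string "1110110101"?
Processing string "1110110101":
  p0 --1--> p0
  p0 --1--> p0
  p0 --1--> p0
  p0 --0--> p3
  p3 --1--> p0
  p0 --1--> p0
  p0 --0--> p3
  p3 --1--> p0
  p0 --0--> p3
  p3 --1--> p0
Final state: p0
Accept states: {p5}
No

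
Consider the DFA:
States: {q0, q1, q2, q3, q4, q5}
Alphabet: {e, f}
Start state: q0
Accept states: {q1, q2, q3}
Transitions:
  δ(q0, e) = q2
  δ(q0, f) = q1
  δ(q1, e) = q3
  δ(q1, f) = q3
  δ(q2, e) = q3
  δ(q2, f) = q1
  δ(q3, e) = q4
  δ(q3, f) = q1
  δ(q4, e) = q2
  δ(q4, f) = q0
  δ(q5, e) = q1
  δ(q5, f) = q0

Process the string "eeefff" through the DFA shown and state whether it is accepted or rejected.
Processing string "eeefff":
  q0 --e--> q2
  q2 --e--> q3
  q3 --e--> q4
  q4 --f--> q0
  q0 --f--> q1
  q1 --f--> q3
Final state: q3
Accept states: {q1, q2, q3}
Yes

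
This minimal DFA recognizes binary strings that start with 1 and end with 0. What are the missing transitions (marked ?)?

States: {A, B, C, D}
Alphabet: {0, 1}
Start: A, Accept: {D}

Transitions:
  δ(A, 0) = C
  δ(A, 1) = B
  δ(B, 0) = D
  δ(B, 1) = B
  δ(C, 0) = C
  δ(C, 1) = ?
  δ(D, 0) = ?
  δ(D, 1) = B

From the language and accept set, identify what each state tracks — A: no input read; B: started with 1, last symbol 1; C: started with 0 (dead); D: started with 1, last symbol 0.
Each missing δ(q, a) is the state matching the new tracked value after reading a.
δ(C, 1) = C; δ(D, 0) = D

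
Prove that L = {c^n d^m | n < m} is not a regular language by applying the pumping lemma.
Assume L is regular with pumping length p. Idea: pumping up the c-block makes the c-count reach the d-count.
Choose s = c^p d^(p+1) ∈ L. By the pumping lemma, s = xyz with |xy| ≤ p, |y| > 0, so y = c^k with k ≥ 1. Then xy²z = c^(p+k) d^(p+1). Since p+k ≥ p+1, the number of c's is no longer strictly less than the number of d's, so xy²z ∉ L.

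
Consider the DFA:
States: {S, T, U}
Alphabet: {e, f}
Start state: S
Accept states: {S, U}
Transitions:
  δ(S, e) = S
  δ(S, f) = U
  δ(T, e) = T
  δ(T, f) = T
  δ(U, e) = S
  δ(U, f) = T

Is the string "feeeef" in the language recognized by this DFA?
Processing string "feeeef":
  S --f--> U
  U --e--> S
  S --e--> S
  S --e--> S
  S --e--> S
  S --f--> U
Final state: U
Accept states: {S, U}
Yes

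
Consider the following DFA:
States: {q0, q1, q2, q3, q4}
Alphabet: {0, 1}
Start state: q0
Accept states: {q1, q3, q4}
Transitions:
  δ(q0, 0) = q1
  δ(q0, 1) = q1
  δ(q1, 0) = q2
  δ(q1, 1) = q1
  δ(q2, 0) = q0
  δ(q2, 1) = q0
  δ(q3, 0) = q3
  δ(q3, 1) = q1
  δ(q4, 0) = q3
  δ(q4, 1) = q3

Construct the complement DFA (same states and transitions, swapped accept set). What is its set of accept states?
Complement accept states = All states \ Original accept states
= {q0, q1, q2, q3, q4} \ {q1, q3, q4}
{q0, q2}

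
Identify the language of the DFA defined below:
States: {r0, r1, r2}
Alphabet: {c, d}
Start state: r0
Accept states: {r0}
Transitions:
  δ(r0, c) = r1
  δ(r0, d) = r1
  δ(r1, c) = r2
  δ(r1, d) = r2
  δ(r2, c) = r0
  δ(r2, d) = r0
Testing a few strings:
  'd' → reject
  'c' → reject
  'ccdc' → reject
  'dddc' → reject
State roles: r0=length ≡ 0 (mod 3); r1=length ≡ 1 (mod 3); r2=length ≡ 2 (mod 3)
All strings over {c,d} whose length is a multiple of 3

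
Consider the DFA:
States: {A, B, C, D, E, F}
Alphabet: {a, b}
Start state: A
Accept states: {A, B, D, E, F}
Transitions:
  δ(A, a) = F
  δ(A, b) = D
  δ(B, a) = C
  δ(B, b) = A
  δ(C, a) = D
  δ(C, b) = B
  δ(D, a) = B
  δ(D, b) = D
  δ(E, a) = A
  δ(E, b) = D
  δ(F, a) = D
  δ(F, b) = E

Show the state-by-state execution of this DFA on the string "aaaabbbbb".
read 'a': A → F
  read 'a': F → D
  read 'a': D → B
  read 'a': B → C
  read 'b': C → B
  read 'b': B → A
  read 'b': A → D
  read 'b': D → D
  read 'b': D → D
A -> F -> D -> B -> C -> B -> A -> D -> D -> D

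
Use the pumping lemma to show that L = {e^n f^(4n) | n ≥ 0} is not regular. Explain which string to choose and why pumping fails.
Assume L is regular with pumping length p. Idea: pumping the e-block breaks the 1:4 ratio.
Choose s = e^p f^(4p) (length 5p ≥ p). By the pumping lemma, s = xyz with |xy| ≤ p, |y| > 0, so y = e^k with k ≥ 1. Then xy²z = e^(p+k) f^(4p). For this to be in L we would need 4p = 4(p+k), i.e. 4k = 0, contradicting k ≥ 1. So xy²z ∉ L.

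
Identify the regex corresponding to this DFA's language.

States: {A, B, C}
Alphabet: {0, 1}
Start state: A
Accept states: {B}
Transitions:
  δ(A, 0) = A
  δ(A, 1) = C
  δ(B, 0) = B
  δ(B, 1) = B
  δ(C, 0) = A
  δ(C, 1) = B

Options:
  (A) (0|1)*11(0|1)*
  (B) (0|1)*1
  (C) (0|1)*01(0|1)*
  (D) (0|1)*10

Check each option against the DFA on short strings; one disagreement eliminates an option:
  (A) (0|1)*11(0|1)*: agrees with the DFA on every string of length ≤ 6
  (B) (0|1)*1: on '1' the DFA goes A → C and rejects (C ∉ Accept), but the regex matches it → eliminate
  (C) (0|1)*01(0|1)*: on '01' the DFA goes A → A → C and rejects (C ∉ Accept), but the regex matches it → eliminate
  (D) (0|1)*10: on '10' the DFA goes A → C → A and rejects (A ∉ Accept), but the regex matches it → eliminate
Only (A) is consistent with the DFA.
(A) (0|1)*11(0|1)*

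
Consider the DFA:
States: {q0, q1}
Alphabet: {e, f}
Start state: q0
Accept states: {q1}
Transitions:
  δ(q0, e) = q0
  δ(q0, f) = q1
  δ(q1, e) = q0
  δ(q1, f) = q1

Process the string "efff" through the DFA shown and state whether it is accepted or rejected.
Processing string "efff":
  q0 --e--> q0
  q0 --f--> q1
  q1 --f--> q1
  q1 --f--> q1
Final state: q1
Accept states: {q1}
Yes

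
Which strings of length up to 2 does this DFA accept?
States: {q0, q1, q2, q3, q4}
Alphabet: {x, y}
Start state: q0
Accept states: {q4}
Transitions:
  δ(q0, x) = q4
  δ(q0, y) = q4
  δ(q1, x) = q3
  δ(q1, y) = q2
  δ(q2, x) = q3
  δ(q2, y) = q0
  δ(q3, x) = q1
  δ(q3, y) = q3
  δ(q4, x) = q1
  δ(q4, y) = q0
x, y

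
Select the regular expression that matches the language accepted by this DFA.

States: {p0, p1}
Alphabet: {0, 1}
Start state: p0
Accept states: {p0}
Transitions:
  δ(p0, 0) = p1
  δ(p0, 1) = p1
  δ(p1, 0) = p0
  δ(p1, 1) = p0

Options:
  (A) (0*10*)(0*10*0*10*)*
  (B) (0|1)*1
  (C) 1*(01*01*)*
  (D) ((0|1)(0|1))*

Check each option against the DFA on short strings; one disagreement eliminates an option:
  (A) (0*10*)(0*10*0*10*)*: on ε the DFA stays in p0 and accepts (p0 ∈ Accept), but the regex does not match it → eliminate
  (B) (0|1)*1: on ε the DFA stays in p0 and accepts (p0 ∈ Accept), but the regex does not match it → eliminate
  (C) 1*(01*01*)*: on '1' the DFA goes p0 → p1 and rejects (p1 ∉ Accept), but the regex matches it → eliminate
  (D) ((0|1)(0|1))*: agrees with the DFA on every string of length ≤ 6
Only (D) is consistent with the DFA.
(D) ((0|1)(0|1))*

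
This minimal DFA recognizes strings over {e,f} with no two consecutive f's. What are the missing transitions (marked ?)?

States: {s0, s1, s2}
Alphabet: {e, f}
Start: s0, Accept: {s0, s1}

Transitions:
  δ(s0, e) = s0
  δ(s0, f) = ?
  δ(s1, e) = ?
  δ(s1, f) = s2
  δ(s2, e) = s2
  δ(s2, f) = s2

From the language and accept set, identify what each state tracks — s0: last symbol not f (ok); s1: last symbol f (ok); s2: saw ff (dead).
Each missing δ(q, a) is the state matching the new tracked value after reading a.
δ(s0, f) = s1; δ(s1, e) = s0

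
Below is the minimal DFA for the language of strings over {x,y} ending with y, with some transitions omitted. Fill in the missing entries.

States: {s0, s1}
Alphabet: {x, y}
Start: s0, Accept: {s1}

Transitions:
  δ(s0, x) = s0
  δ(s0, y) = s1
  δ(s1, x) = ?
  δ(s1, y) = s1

From the language and accept set, identify what each state tracks — s0: last symbol not y; s1: last symbol is y.
Each missing δ(q, a) is the state matching the new tracked value after reading a.
δ(s1, x) = s0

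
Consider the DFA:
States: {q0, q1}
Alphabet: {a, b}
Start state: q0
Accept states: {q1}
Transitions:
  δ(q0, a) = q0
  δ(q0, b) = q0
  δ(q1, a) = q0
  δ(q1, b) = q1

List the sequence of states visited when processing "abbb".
read 'a': q0 → q0
  read 'b': q0 → q0
  read 'b': q0 → q0
  read 'b': q0 → q0
q0 -> q0 -> q0 -> q0 -> q0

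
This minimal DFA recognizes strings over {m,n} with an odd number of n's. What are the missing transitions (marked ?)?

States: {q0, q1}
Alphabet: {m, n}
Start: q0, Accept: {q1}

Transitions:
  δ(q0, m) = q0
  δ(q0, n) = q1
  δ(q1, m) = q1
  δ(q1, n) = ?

From the language and accept set, identify what each state tracks — q0: even number of n's so far; q1: odd number of n's so far.
Each missing δ(q, a) is the state matching the new tracked value after reading a.
δ(q1, n) = q0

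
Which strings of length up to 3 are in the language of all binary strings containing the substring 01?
01, 001, 010, 011, 101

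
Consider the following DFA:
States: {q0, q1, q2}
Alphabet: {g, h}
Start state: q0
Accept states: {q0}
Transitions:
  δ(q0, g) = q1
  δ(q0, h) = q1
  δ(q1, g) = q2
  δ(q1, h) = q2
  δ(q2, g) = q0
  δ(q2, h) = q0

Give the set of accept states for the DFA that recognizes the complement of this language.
Complement accept states = All states \ Original accept states
= {q0, q1, q2} \ {q0}
{q1, q2}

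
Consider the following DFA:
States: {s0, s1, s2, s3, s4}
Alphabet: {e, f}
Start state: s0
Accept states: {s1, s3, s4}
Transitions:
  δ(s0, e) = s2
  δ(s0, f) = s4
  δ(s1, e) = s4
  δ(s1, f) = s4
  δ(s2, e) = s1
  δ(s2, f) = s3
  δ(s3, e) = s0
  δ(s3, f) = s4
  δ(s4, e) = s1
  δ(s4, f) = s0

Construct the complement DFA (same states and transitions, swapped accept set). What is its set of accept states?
Complement accept states = All states \ Original accept states
= {s0, s1, s2, s3, s4} \ {s1, s3, s4}
{s0, s2}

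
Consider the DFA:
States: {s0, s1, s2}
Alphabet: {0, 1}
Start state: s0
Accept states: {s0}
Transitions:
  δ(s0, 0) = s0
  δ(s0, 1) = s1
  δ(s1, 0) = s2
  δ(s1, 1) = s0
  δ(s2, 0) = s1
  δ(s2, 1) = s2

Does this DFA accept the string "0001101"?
Processing string "0001101":
  s0 --0--> s0
  s0 --0--> s0
  s0 --0--> s0
  s0 --1--> s1
  s1 --1--> s0
  s0 --0--> s0
  s0 --1--> s1
Final state: s1
Accept states: {s0}
No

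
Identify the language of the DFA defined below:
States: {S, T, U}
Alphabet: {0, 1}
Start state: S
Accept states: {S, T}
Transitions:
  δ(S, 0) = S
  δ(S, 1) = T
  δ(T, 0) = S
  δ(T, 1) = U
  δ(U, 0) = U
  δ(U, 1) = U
Testing a few strings:
  '11' → reject
  '000' → accept
  '111' → reject
  '1' → accept
State roles: S=last symbol not 1 (ok); T=last symbol 1 (ok); U=saw 11 (dead)
All binary strings with no two consecutive 1's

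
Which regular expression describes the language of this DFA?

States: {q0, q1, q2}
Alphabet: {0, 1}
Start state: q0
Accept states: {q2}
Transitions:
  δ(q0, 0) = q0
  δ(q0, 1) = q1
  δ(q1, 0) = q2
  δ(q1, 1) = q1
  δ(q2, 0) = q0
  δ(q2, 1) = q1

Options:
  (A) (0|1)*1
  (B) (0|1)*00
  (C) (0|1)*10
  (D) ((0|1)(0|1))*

Check each option against the DFA on short strings; one disagreement eliminates an option:
  (A) (0|1)*1: on '1' the DFA goes q0 → q1 and rejects (q1 ∉ Accept), but the regex matches it → eliminate
  (B) (0|1)*00: on '00' the DFA goes q0 → q0 → q0 and rejects (q0 ∉ Accept), but the regex matches it → eliminate
  (C) (0|1)*10: agrees with the DFA on every string of length ≤ 6
  (D) ((0|1)(0|1))*: on ε the DFA stays in q0 and rejects (q0 ∉ Accept), but the regex matches it → eliminate
Only (C) is consistent with the DFA.
(C) (0|1)*10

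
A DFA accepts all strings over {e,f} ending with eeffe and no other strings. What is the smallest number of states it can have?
By Myhill–Nerode, count the distinguishable equivalence classes: 6 classes — one per longest suffix of the input that is a prefix of 'eeffe' (lengths 0 through 5); only the length-5 class is accepting.
6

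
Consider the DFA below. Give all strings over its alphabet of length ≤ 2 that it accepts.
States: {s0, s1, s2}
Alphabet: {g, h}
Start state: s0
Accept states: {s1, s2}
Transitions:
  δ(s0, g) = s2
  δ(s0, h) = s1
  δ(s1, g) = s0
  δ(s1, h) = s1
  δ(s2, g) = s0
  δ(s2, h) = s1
g, h, gh, hh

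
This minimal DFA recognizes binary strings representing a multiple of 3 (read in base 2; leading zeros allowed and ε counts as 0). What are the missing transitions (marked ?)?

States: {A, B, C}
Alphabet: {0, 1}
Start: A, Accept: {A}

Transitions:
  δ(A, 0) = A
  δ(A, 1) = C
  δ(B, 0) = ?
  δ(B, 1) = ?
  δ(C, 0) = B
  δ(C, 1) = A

From the language and accept set, identify what each state tracks — A: value ≡ 0 (mod 3); B: value ≡ 2 (mod 3); C: value ≡ 1 (mod 3).
Each missing δ(q, a) is the state matching the new tracked value after reading a.
δ(B, 0) = C; δ(B, 1) = B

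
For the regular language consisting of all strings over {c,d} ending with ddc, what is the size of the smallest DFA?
By Myhill–Nerode, count the distinguishable equivalence classes: 4 classes — one per longest suffix of the input that is a prefix of 'ddc' (lengths 0 through 3); only the length-3 class is accepting.
4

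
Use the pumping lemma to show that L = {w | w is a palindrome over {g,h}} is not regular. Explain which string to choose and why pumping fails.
Assume L is regular with pumping length p. Idea: pumping the leading g-block breaks the symmetry.
Choose s = g^p h g^p (a palindrome of length 2p+1 ≥ p). By the pumping lemma, s = xyz with |xy| ≤ p, |y| > 0, so y = g^k with k > 0 (xy lies entirely in the first g^p). Then xy²z = g^(p+k) h g^p, which is not a palindrome since p+k ≠ p.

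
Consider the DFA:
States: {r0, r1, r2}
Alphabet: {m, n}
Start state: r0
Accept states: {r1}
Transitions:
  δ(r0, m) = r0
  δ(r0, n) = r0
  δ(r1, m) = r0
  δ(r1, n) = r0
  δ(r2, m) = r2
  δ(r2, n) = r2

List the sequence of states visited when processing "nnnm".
read 'n': r0 → r0
  read 'n': r0 → r0
  read 'n': r0 → r0
  read 'm': r0 → r0
r0 -> r0 -> r0 -> r0 -> r0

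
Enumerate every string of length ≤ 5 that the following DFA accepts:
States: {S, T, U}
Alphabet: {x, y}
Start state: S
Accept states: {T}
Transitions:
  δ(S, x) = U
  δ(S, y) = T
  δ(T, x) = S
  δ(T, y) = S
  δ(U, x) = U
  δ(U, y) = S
y, xyy, yxy, yyy, xxyy, xxxyy, xyxyy, xyyxy, xyyyy, yxxyy, yxyxy, yxyyy, yyxyy, yyyxy, yyyyy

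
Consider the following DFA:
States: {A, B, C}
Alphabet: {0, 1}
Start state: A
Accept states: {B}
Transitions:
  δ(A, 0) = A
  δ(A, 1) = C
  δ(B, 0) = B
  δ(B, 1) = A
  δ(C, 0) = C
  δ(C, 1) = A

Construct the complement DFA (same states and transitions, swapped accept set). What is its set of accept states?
Complement accept states = All states \ Original accept states
= {A, B, C} \ {B}
{A, C}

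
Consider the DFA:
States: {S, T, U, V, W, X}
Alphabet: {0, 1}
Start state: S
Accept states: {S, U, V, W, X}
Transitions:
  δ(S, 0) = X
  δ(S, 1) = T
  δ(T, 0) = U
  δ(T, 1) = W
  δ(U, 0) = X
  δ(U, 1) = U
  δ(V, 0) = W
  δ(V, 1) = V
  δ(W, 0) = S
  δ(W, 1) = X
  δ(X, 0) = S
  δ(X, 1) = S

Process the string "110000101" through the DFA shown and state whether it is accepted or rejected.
Processing string "110000101":
  S --1--> T
  T --1--> W
  W --0--> S
  S --0--> X
  X --0--> S
  S --0--> X
  X --1--> S
  S --0--> X
  X --1--> S
Final state: S
Accept states: {S, U, V, W, X}
Yes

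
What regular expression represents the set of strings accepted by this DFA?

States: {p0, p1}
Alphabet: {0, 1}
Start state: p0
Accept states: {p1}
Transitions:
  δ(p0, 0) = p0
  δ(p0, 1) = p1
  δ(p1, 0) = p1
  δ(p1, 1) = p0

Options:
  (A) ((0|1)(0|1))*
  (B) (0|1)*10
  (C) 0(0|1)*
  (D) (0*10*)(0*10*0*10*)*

Check each option against the DFA on short strings; one disagreement eliminates an option:
  (A) ((0|1)(0|1))*: on ε the DFA stays in p0 and rejects (p0 ∉ Accept), but the regex matches it → eliminate
  (B) (0|1)*10: on '1' the DFA goes p0 → p1 and accepts (p1 ∈ Accept), but the regex does not match it → eliminate
  (C) 0(0|1)*: on '0' the DFA goes p0 → p0 and rejects (p0 ∉ Accept), but the regex matches it → eliminate
  (D) (0*10*)(0*10*0*10*)*: agrees with the DFA on every string of length ≤ 6
Only (D) is consistent with the DFA.
(D) (0*10*)(0*10*0*10*)*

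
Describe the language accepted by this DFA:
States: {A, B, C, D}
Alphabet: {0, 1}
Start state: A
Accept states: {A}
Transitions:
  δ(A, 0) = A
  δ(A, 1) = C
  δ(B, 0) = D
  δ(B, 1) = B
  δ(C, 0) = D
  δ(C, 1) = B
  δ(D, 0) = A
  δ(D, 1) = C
Testing a few strings:
  '011' → reject
  '0011' → reject
  '1' → reject
  '00' → accept
State roles: A=value ≡ 0 (mod 4); B=value ≡ 3 (mod 4); C=value ≡ 1 (mod 4); D=value ≡ 2 (mod 4)
All binary strings representing a multiple of 4 (read in base 2; leading zeros allowed and ε counts as 0)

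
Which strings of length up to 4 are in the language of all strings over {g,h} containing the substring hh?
hh, ghh, hhg, hhh, gghh, ghhg, ghhh, hghh, hhgg, hhgh, hhhg, hhhh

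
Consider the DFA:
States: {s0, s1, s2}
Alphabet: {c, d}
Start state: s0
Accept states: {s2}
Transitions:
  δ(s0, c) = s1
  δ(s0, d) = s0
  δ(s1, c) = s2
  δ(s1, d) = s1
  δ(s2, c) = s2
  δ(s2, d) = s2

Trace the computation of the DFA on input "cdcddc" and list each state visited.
read 'c': s0 → s1
  read 'd': s1 → s1
  read 'c': s1 → s2
  read 'd': s2 → s2
  read 'd': s2 → s2
  read 'c': s2 → s2
s0 -> s1 -> s1 -> s2 -> s2 -> s2 -> s2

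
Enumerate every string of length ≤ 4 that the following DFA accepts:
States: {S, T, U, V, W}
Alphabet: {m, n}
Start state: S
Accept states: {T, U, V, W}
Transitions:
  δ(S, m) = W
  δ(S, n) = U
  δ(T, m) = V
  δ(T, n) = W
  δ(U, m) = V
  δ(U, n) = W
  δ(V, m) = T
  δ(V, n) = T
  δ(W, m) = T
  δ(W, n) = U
m, n, mm, mn, nm, nn, mmm, mmn, mnm, mnn, nmm, nmn, nnm, nnn, mmmm, mmmn, mmnm, mmnn, mnmm, mnmn, mnnm, mnnn, nmmm, nmmn, nmnm, nmnn, nnmm, nnmn, nnnm, nnnn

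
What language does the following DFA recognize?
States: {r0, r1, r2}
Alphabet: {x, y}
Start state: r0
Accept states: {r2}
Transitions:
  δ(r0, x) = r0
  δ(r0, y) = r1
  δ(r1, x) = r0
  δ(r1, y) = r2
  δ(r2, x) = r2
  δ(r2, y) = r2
Testing a few strings:
  'xxxy' → reject
  'yxxx' → reject
  'y' → reject
  'yy' → accept
State roles: r0=no progress toward yy; r1=one trailing y; r2=substring yy seen
All strings over {x,y} containing the substring yy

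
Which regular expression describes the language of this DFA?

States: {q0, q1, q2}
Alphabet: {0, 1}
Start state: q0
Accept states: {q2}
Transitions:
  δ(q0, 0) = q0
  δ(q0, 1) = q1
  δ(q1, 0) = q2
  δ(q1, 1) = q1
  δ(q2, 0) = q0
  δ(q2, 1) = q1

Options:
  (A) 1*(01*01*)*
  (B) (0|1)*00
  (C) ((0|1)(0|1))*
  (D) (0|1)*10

Check each option against the DFA on short strings; one disagreement eliminates an option:
  (A) 1*(01*01*)*: on ε the DFA stays in q0 and rejects (q0 ∉ Accept), but the regex matches it → eliminate
  (B) (0|1)*00: on '00' the DFA goes q0 → q0 → q0 and rejects (q0 ∉ Accept), but the regex matches it → eliminate
  (C) ((0|1)(0|1))*: on ε the DFA stays in q0 and rejects (q0 ∉ Accept), but the regex matches it → eliminate
  (D) (0|1)*10: agrees with the DFA on every string of length ≤ 6
Only (D) is consistent with the DFA.
(D) (0|1)*10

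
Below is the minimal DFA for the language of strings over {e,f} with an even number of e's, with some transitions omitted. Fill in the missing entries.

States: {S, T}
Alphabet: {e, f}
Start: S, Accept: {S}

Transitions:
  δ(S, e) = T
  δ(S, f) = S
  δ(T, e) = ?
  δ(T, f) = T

From the language and accept set, identify what each state tracks — S: even number of e's so far; T: odd number of e's so far.
Each missing δ(q, a) is the state matching the new tracked value after reading a.
δ(T, e) = S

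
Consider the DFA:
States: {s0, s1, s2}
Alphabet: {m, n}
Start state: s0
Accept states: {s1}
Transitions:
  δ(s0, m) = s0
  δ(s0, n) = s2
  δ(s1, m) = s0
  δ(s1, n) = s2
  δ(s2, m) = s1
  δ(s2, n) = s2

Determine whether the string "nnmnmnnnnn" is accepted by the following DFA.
Processing string "nnmnmnnnnn":
  s0 --n--> s2
  s2 --n--> s2
  s2 --m--> s1
  s1 --n--> s2
  s2 --m--> s1
  s1 --n--> s2
  s2 --n--> s2
  s2 --n--> s2
  s2 --n--> s2
  s2 --n--> s2
Final state: s2
Accept states: {s1}
No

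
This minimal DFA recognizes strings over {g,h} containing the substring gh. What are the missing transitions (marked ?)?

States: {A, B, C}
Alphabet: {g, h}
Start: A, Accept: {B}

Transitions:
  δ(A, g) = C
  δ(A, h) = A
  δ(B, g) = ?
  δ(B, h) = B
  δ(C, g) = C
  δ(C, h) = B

From the language and accept set, identify what each state tracks — A: no g seen yet; B: substring gh seen; C: seen a g, waiting for h.
Each missing δ(q, a) is the state matching the new tracked value after reading a.
δ(B, g) = B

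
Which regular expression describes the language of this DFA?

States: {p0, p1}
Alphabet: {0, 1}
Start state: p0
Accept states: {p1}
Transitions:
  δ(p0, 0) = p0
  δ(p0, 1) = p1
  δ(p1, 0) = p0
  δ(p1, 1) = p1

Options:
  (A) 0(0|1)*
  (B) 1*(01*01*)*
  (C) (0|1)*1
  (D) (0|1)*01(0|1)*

Check each option against the DFA on short strings; one disagreement eliminates an option:
  (A) 0(0|1)*: on '0' the DFA goes p0 → p0 and rejects (p0 ∉ Accept), but the regex matches it → eliminate
  (B) 1*(01*01*)*: on ε the DFA stays in p0 and rejects (p0 ∉ Accept), but the regex matches it → eliminate
  (C) (0|1)*1: agrees with the DFA on every string of length ≤ 6
  (D) (0|1)*01(0|1)*: on '1' the DFA goes p0 → p1 and accepts (p1 ∈ Accept), but the regex does not match it → eliminate
Only (C) is consistent with the DFA.
(C) (0|1)*1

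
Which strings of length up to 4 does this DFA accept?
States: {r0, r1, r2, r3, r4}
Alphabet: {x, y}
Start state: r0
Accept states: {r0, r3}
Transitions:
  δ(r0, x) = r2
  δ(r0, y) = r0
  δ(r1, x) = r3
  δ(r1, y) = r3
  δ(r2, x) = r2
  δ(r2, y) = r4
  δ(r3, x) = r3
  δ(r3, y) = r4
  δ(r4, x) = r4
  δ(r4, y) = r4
ε, y, yy, yyy, yyyy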